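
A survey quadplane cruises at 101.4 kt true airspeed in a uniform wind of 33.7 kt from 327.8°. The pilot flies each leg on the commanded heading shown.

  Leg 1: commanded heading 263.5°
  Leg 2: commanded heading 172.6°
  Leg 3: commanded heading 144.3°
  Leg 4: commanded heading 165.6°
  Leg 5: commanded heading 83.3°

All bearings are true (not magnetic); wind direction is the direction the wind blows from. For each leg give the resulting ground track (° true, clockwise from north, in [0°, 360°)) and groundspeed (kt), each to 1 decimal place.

Leg 1: heading 263.5°; drift -19.3° → track 244.2°, groundspeed 91.9 kt
Leg 2: heading 172.6°; drift -6.1° → track 166.5°, groundspeed 132.7 kt
Leg 3: heading 144.3°; drift +0.9° → track 145.2°, groundspeed 135.1 kt
Leg 4: heading 165.6°; drift -4.4° → track 161.2°, groundspeed 133.9 kt
Leg 5: heading 83.3°; drift +14.7° → track 98.0°, groundspeed 119.8 kt

Leg 1: track=244.2°, groundspeed=91.9 kt
Leg 2: track=166.5°, groundspeed=132.7 kt
Leg 3: track=145.2°, groundspeed=135.1 kt
Leg 4: track=161.2°, groundspeed=133.9 kt
Leg 5: track=98.0°, groundspeed=119.8 kt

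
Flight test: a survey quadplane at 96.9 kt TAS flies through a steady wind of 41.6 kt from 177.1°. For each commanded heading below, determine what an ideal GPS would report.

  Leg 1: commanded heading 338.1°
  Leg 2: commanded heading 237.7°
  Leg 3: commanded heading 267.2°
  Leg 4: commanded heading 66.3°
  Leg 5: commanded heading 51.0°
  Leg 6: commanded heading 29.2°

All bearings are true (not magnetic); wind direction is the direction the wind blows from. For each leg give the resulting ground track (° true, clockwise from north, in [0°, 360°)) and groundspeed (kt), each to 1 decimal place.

Leg 1: track=343.8°, groundspeed=136.9 kt
Leg 2: track=263.1°, groundspeed=84.6 kt
Leg 3: track=290.4°, groundspeed=105.5 kt
Leg 4: track=47.1°, groundspeed=118.3 kt
Leg 5: track=35.5°, groundspeed=126.0 kt
Leg 6: track=19.7°, groundspeed=134.0 kt

Leg 1: heading 338.1°; drift +5.7° → track 343.8°, groundspeed 136.9 kt
Leg 2: heading 237.7°; drift +25.4° → track 263.1°, groundspeed 84.6 kt
Leg 3: heading 267.2°; drift +23.2° → track 290.4°, groundspeed 105.5 kt
Leg 4: heading 66.3°; drift -19.2° → track 47.1°, groundspeed 118.3 kt
Leg 5: heading 51.0°; drift -15.5° → track 35.5°, groundspeed 126.0 kt
Leg 6: heading 29.2°; drift -9.5° → track 19.7°, groundspeed 134.0 kt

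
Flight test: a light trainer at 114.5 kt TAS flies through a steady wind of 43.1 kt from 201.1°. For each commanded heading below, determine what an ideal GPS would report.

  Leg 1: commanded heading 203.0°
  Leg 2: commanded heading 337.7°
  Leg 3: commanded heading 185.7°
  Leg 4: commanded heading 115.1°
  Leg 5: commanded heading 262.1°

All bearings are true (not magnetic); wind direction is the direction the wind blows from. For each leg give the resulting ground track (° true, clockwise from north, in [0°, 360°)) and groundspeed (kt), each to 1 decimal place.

Leg 1: heading 203.0°; drift +1.1° → track 204.1°, groundspeed 71.4 kt
Leg 2: heading 337.7°; drift +11.5° → track 349.2°, groundspeed 148.8 kt
Leg 3: heading 185.7°; drift -8.9° → track 176.8°, groundspeed 73.8 kt
Leg 4: heading 115.1°; drift -21.1° → track 94.0°, groundspeed 119.5 kt
Leg 5: heading 262.1°; drift +21.9° → track 284.0°, groundspeed 100.9 kt

Leg 1: track=204.1°, groundspeed=71.4 kt
Leg 2: track=349.2°, groundspeed=148.8 kt
Leg 3: track=176.8°, groundspeed=73.8 kt
Leg 4: track=94.0°, groundspeed=119.5 kt
Leg 5: track=284.0°, groundspeed=100.9 kt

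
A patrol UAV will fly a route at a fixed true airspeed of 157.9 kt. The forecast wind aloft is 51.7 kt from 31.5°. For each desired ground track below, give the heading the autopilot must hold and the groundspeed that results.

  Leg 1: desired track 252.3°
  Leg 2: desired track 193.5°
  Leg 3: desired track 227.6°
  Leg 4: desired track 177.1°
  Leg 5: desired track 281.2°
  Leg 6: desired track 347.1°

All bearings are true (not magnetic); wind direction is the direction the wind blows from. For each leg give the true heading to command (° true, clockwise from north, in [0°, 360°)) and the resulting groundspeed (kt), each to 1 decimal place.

Leg 1: desired track 252.3°; wind correction +12.4° → command heading 264.7°, groundspeed 193.4 kt
Leg 2: desired track 193.5°; wind correction -5.8° → command heading 187.7°, groundspeed 206.3 kt
Leg 3: desired track 227.6°; wind correction +5.2° → command heading 232.8°, groundspeed 206.9 kt
Leg 4: desired track 177.1°; wind correction -10.7° → command heading 166.4°, groundspeed 197.8 kt
Leg 5: desired track 281.2°; wind correction +17.9° → command heading 299.1°, groundspeed 168.2 kt
Leg 6: desired track 347.1°; wind correction +13.2° → command heading 0.3°, groundspeed 116.8 kt

Leg 1: heading=264.7°, groundspeed=193.4 kt
Leg 2: heading=187.7°, groundspeed=206.3 kt
Leg 3: heading=232.8°, groundspeed=206.9 kt
Leg 4: heading=166.4°, groundspeed=197.8 kt
Leg 5: heading=299.1°, groundspeed=168.2 kt
Leg 6: heading=0.3°, groundspeed=116.8 kt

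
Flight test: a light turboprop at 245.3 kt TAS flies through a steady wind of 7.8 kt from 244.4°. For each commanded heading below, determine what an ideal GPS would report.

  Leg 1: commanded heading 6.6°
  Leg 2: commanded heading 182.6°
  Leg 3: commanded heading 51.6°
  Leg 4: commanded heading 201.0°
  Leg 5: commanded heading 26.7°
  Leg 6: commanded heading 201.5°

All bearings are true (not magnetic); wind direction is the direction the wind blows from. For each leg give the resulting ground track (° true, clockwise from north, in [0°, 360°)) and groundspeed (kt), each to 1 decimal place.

Leg 1: track=8.1°, groundspeed=249.5 kt
Leg 2: track=181.0°, groundspeed=241.7 kt
Leg 3: track=52.0°, groundspeed=252.9 kt
Leg 4: track=199.7°, groundspeed=239.7 kt
Leg 5: track=27.8°, groundspeed=251.5 kt
Leg 6: track=200.2°, groundspeed=239.6 kt

Leg 1: heading 6.6°; drift +1.5° → track 8.1°, groundspeed 249.5 kt
Leg 2: heading 182.6°; drift -1.6° → track 181.0°, groundspeed 241.7 kt
Leg 3: heading 51.6°; drift +0.4° → track 52.0°, groundspeed 252.9 kt
Leg 4: heading 201.0°; drift -1.3° → track 199.7°, groundspeed 239.7 kt
Leg 5: heading 26.7°; drift +1.1° → track 27.8°, groundspeed 251.5 kt
Leg 6: heading 201.5°; drift -1.3° → track 200.2°, groundspeed 239.6 kt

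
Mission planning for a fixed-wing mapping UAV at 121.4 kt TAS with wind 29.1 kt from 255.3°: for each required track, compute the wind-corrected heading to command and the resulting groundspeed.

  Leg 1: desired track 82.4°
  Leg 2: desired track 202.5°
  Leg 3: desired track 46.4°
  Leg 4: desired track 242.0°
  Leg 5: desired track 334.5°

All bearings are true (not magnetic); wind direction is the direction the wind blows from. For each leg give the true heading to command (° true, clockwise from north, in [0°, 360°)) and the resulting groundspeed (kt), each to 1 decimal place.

Leg 1: desired track 82.4°; wind correction +1.7° → command heading 84.1°, groundspeed 150.2 kt
Leg 2: desired track 202.5°; wind correction +11.0° → command heading 213.5°, groundspeed 101.6 kt
Leg 3: desired track 46.4°; wind correction -6.7° → command heading 39.7°, groundspeed 146.1 kt
Leg 4: desired track 242.0°; wind correction +3.2° → command heading 245.2°, groundspeed 92.9 kt
Leg 5: desired track 334.5°; wind correction -13.6° → command heading 320.9°, groundspeed 112.5 kt

Leg 1: heading=84.1°, groundspeed=150.2 kt
Leg 2: heading=213.5°, groundspeed=101.6 kt
Leg 3: heading=39.7°, groundspeed=146.1 kt
Leg 4: heading=245.2°, groundspeed=92.9 kt
Leg 5: heading=320.9°, groundspeed=112.5 kt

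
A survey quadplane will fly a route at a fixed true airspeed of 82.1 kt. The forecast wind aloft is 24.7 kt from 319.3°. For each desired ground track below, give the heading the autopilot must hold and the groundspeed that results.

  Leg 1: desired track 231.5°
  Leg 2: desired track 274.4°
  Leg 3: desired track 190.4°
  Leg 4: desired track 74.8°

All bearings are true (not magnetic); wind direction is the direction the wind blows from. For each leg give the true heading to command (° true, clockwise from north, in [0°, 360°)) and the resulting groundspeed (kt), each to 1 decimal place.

Leg 1: heading=249.0°, groundspeed=77.4 kt
Leg 2: heading=286.7°, groundspeed=62.7 kt
Leg 3: heading=203.9°, groundspeed=95.3 kt
Leg 4: heading=59.0°, groundspeed=89.6 kt

Leg 1: desired track 231.5°; wind correction +17.5° → command heading 249.0°, groundspeed 77.4 kt
Leg 2: desired track 274.4°; wind correction +12.3° → command heading 286.7°, groundspeed 62.7 kt
Leg 3: desired track 190.4°; wind correction +13.5° → command heading 203.9°, groundspeed 95.3 kt
Leg 4: desired track 74.8°; wind correction -15.8° → command heading 59.0°, groundspeed 89.6 kt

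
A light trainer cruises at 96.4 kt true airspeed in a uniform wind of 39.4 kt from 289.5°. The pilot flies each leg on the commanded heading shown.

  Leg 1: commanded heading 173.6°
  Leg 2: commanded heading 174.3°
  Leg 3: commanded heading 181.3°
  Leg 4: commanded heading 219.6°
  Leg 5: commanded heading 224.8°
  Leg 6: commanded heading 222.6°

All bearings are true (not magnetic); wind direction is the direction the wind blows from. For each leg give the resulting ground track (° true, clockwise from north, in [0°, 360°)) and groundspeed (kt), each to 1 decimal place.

Leg 1: track=156.3°, groundspeed=119.0 kt
Leg 2: track=156.8°, groundspeed=118.7 kt
Leg 3: track=162.3°, groundspeed=115.0 kt
Leg 4: track=195.5°, groundspeed=90.7 kt
Leg 5: track=200.7°, groundspeed=87.2 kt
Leg 6: track=198.5°, groundspeed=88.7 kt

Leg 1: heading 173.6°; drift -17.3° → track 156.3°, groundspeed 119.0 kt
Leg 2: heading 174.3°; drift -17.5° → track 156.8°, groundspeed 118.7 kt
Leg 3: heading 181.3°; drift -19.0° → track 162.3°, groundspeed 115.0 kt
Leg 4: heading 219.6°; drift -24.1° → track 195.5°, groundspeed 90.7 kt
Leg 5: heading 224.8°; drift -24.1° → track 200.7°, groundspeed 87.2 kt
Leg 6: heading 222.6°; drift -24.1° → track 198.5°, groundspeed 88.7 kt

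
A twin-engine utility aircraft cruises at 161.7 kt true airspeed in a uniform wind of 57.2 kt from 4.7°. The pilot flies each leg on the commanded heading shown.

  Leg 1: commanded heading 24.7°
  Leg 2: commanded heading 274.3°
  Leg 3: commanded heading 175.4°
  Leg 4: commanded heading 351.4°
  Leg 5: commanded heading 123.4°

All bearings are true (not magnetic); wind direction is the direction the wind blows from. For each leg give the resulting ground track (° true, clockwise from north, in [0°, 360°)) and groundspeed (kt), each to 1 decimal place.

Leg 1: heading 24.7°; drift +10.3° → track 35.0°, groundspeed 109.7 kt
Leg 2: heading 274.3°; drift -19.4° → track 254.9°, groundspeed 171.9 kt
Leg 3: heading 175.4°; drift +2.4° → track 177.8°, groundspeed 218.3 kt
Leg 4: heading 351.4°; drift -7.1° → track 344.3°, groundspeed 106.8 kt
Leg 5: heading 123.4°; drift +14.9° → track 138.3°, groundspeed 195.7 kt

Leg 1: track=35.0°, groundspeed=109.7 kt
Leg 2: track=254.9°, groundspeed=171.9 kt
Leg 3: track=177.8°, groundspeed=218.3 kt
Leg 4: track=344.3°, groundspeed=106.8 kt
Leg 5: track=138.3°, groundspeed=195.7 kt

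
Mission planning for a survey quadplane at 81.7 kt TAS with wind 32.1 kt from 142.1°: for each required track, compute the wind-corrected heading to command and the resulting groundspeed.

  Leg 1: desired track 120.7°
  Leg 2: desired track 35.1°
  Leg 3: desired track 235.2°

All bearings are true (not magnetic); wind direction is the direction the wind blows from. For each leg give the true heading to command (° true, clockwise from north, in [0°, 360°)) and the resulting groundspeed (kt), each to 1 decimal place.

Leg 1: heading=128.9°, groundspeed=51.0 kt
Leg 2: heading=57.2°, groundspeed=85.1 kt
Leg 3: heading=212.1°, groundspeed=76.9 kt

Leg 1: desired track 120.7°; wind correction +8.2° → command heading 128.9°, groundspeed 51.0 kt
Leg 2: desired track 35.1°; wind correction +22.1° → command heading 57.2°, groundspeed 85.1 kt
Leg 3: desired track 235.2°; wind correction -23.1° → command heading 212.1°, groundspeed 76.9 kt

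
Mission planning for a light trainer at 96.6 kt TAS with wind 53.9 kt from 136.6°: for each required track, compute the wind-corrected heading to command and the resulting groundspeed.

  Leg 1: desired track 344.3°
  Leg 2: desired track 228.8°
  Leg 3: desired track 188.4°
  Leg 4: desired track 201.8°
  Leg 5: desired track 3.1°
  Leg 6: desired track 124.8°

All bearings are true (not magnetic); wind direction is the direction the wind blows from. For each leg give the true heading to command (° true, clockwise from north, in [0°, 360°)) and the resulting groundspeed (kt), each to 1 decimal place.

Leg 1: desired track 344.3°; wind correction +15.0° → command heading 359.3°, groundspeed 141.0 kt
Leg 2: desired track 228.8°; wind correction -33.9° → command heading 194.9°, groundspeed 82.3 kt
Leg 3: desired track 188.4°; wind correction -26.0° → command heading 162.4°, groundspeed 53.5 kt
Leg 4: desired track 201.8°; wind correction -30.4° → command heading 171.4°, groundspeed 60.7 kt
Leg 5: desired track 3.1°; wind correction +23.9° → command heading 27.0°, groundspeed 125.4 kt
Leg 6: desired track 124.8°; wind correction +6.6° → command heading 131.4°, groundspeed 43.2 kt

Leg 1: heading=359.3°, groundspeed=141.0 kt
Leg 2: heading=194.9°, groundspeed=82.3 kt
Leg 3: heading=162.4°, groundspeed=53.5 kt
Leg 4: heading=171.4°, groundspeed=60.7 kt
Leg 5: heading=27.0°, groundspeed=125.4 kt
Leg 6: heading=131.4°, groundspeed=43.2 kt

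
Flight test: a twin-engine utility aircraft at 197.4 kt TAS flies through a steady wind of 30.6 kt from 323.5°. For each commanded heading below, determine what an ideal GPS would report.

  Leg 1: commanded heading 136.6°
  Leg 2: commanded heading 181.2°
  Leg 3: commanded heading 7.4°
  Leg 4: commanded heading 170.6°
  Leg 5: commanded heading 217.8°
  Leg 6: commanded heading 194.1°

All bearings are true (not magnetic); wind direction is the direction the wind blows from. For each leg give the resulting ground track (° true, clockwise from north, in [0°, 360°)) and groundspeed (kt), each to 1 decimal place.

Leg 1: heading 136.6°; drift +0.9° → track 137.5°, groundspeed 227.8 kt
Leg 2: heading 181.2°; drift -4.8° → track 176.4°, groundspeed 222.4 kt
Leg 3: heading 7.4°; drift +6.9° → track 14.3°, groundspeed 176.6 kt
Leg 4: heading 170.6°; drift -3.6° → track 167.0°, groundspeed 225.1 kt
Leg 5: heading 217.8°; drift -8.2° → track 209.6°, groundspeed 207.8 kt
Leg 6: heading 194.1°; drift -6.2° → track 187.9°, groundspeed 218.1 kt

Leg 1: track=137.5°, groundspeed=227.8 kt
Leg 2: track=176.4°, groundspeed=222.4 kt
Leg 3: track=14.3°, groundspeed=176.6 kt
Leg 4: track=167.0°, groundspeed=225.1 kt
Leg 5: track=209.6°, groundspeed=207.8 kt
Leg 6: track=187.9°, groundspeed=218.1 kt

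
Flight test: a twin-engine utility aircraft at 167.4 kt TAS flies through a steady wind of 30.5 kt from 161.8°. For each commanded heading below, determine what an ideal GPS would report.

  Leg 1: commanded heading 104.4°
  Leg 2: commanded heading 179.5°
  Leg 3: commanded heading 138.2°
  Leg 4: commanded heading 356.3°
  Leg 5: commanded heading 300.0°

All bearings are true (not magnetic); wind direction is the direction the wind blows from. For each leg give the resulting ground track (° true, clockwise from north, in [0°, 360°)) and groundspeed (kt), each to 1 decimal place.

Leg 1: track=94.7°, groundspeed=153.1 kt
Leg 2: track=183.3°, groundspeed=138.7 kt
Leg 3: track=133.2°, groundspeed=140.0 kt
Leg 4: track=354.1°, groundspeed=197.1 kt
Leg 5: track=306.1°, groundspeed=191.2 kt

Leg 1: heading 104.4°; drift -9.7° → track 94.7°, groundspeed 153.1 kt
Leg 2: heading 179.5°; drift +3.8° → track 183.3°, groundspeed 138.7 kt
Leg 3: heading 138.2°; drift -5.0° → track 133.2°, groundspeed 140.0 kt
Leg 4: heading 356.3°; drift -2.2° → track 354.1°, groundspeed 197.1 kt
Leg 5: heading 300.0°; drift +6.1° → track 306.1°, groundspeed 191.2 kt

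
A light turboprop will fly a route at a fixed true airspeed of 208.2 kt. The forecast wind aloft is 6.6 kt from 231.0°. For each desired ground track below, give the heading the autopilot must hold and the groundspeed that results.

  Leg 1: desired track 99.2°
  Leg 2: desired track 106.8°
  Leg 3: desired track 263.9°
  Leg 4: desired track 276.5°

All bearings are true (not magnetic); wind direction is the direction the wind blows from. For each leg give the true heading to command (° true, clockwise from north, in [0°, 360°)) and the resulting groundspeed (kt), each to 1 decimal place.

Leg 1: heading=100.6°, groundspeed=212.5 kt
Leg 2: heading=108.3°, groundspeed=211.8 kt
Leg 3: heading=262.9°, groundspeed=202.6 kt
Leg 4: heading=275.2°, groundspeed=203.5 kt

Leg 1: desired track 99.2°; wind correction +1.4° → command heading 100.6°, groundspeed 212.5 kt
Leg 2: desired track 106.8°; wind correction +1.5° → command heading 108.3°, groundspeed 211.8 kt
Leg 3: desired track 263.9°; wind correction -1.0° → command heading 262.9°, groundspeed 202.6 kt
Leg 4: desired track 276.5°; wind correction -1.3° → command heading 275.2°, groundspeed 203.5 kt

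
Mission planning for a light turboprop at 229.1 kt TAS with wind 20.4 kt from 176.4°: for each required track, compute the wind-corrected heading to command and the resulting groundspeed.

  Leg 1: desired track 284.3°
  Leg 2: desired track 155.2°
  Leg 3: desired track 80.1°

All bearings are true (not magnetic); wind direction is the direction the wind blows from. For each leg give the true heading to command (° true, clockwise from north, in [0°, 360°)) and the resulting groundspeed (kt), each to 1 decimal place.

Leg 1: desired track 284.3°; wind correction -4.9° → command heading 279.4°, groundspeed 234.5 kt
Leg 2: desired track 155.2°; wind correction +1.8° → command heading 157.0°, groundspeed 210.0 kt
Leg 3: desired track 80.1°; wind correction +5.1° → command heading 85.2°, groundspeed 230.4 kt

Leg 1: heading=279.4°, groundspeed=234.5 kt
Leg 2: heading=157.0°, groundspeed=210.0 kt
Leg 3: heading=85.2°, groundspeed=230.4 kt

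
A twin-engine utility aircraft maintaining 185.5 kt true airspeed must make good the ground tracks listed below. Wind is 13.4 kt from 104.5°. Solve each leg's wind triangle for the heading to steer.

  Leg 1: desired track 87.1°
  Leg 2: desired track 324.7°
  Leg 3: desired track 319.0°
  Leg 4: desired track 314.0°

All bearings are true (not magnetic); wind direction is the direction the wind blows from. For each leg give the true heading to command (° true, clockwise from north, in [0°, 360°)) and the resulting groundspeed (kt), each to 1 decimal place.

Leg 1: heading=88.3°, groundspeed=172.7 kt
Leg 2: heading=327.4°, groundspeed=195.5 kt
Leg 3: heading=321.3°, groundspeed=196.4 kt
Leg 4: heading=316.0°, groundspeed=197.0 kt

Leg 1: desired track 87.1°; wind correction +1.2° → command heading 88.3°, groundspeed 172.7 kt
Leg 2: desired track 324.7°; wind correction +2.7° → command heading 327.4°, groundspeed 195.5 kt
Leg 3: desired track 319.0°; wind correction +2.3° → command heading 321.3°, groundspeed 196.4 kt
Leg 4: desired track 314.0°; wind correction +2.0° → command heading 316.0°, groundspeed 197.0 kt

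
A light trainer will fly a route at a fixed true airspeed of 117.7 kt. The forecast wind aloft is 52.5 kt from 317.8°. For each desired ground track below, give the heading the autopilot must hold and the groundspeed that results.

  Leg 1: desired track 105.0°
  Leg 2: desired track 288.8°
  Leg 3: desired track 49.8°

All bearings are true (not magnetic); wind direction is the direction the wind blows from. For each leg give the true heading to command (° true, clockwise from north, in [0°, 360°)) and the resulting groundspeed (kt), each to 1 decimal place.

Leg 1: desired track 105.0°; wind correction -14.0° → command heading 91.0°, groundspeed 158.3 kt
Leg 2: desired track 288.8°; wind correction +12.5° → command heading 301.3°, groundspeed 69.0 kt
Leg 3: desired track 49.8°; wind correction -26.5° → command heading 23.3°, groundspeed 107.2 kt

Leg 1: heading=91.0°, groundspeed=158.3 kt
Leg 2: heading=301.3°, groundspeed=69.0 kt
Leg 3: heading=23.3°, groundspeed=107.2 kt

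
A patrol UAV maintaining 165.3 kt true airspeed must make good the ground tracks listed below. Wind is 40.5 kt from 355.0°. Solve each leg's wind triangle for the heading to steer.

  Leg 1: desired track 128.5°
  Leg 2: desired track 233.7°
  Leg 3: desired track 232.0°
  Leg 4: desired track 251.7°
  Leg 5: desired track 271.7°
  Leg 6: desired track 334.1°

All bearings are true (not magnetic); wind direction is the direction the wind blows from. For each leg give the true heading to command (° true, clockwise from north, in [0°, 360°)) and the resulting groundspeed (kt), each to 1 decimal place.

Leg 1: desired track 128.5°; wind correction -10.2° → command heading 118.3°, groundspeed 190.5 kt
Leg 2: desired track 233.7°; wind correction +12.1° → command heading 245.8°, groundspeed 182.7 kt
Leg 3: desired track 232.0°; wind correction +11.9° → command heading 243.9°, groundspeed 183.8 kt
Leg 4: desired track 251.7°; wind correction +13.8° → command heading 265.5°, groundspeed 169.8 kt
Leg 5: desired track 271.7°; wind correction +14.1° → command heading 285.8°, groundspeed 155.6 kt
Leg 6: desired track 334.1°; wind correction +5.0° → command heading 339.1°, groundspeed 126.8 kt

Leg 1: heading=118.3°, groundspeed=190.5 kt
Leg 2: heading=245.8°, groundspeed=182.7 kt
Leg 3: heading=243.9°, groundspeed=183.8 kt
Leg 4: heading=265.5°, groundspeed=169.8 kt
Leg 5: heading=285.8°, groundspeed=155.6 kt
Leg 6: heading=339.1°, groundspeed=126.8 kt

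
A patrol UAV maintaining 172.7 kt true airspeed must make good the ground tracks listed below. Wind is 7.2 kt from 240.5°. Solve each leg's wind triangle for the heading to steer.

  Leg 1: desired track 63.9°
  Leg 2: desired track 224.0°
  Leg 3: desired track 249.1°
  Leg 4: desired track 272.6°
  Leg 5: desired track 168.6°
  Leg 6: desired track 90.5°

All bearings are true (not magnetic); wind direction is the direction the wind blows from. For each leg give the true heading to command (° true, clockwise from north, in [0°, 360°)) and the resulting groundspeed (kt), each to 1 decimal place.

Leg 1: heading=64.0°, groundspeed=179.9 kt
Leg 2: heading=224.7°, groundspeed=165.8 kt
Leg 3: heading=248.7°, groundspeed=165.6 kt
Leg 4: heading=271.3°, groundspeed=166.6 kt
Leg 5: heading=170.9°, groundspeed=170.3 kt
Leg 6: heading=91.7°, groundspeed=178.9 kt

Leg 1: desired track 63.9°; wind correction +0.1° → command heading 64.0°, groundspeed 179.9 kt
Leg 2: desired track 224.0°; wind correction +0.7° → command heading 224.7°, groundspeed 165.8 kt
Leg 3: desired track 249.1°; wind correction -0.4° → command heading 248.7°, groundspeed 165.6 kt
Leg 4: desired track 272.6°; wind correction -1.3° → command heading 271.3°, groundspeed 166.6 kt
Leg 5: desired track 168.6°; wind correction +2.3° → command heading 170.9°, groundspeed 170.3 kt
Leg 6: desired track 90.5°; wind correction +1.2° → command heading 91.7°, groundspeed 178.9 kt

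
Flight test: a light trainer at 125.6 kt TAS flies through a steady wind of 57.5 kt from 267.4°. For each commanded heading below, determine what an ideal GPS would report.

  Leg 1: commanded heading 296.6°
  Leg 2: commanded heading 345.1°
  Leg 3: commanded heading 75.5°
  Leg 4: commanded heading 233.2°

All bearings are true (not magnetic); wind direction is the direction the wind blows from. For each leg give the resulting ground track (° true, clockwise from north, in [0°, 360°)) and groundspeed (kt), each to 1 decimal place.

Leg 1: heading 296.6°; drift +20.4° → track 317.0°, groundspeed 80.5 kt
Leg 2: heading 345.1°; drift +26.4° → track 11.5°, groundspeed 126.5 kt
Leg 3: heading 75.5°; drift +3.7° → track 79.2°, groundspeed 182.3 kt
Leg 4: heading 233.2°; drift -22.5° → track 210.7°, groundspeed 84.5 kt

Leg 1: track=317.0°, groundspeed=80.5 kt
Leg 2: track=11.5°, groundspeed=126.5 kt
Leg 3: track=79.2°, groundspeed=182.3 kt
Leg 4: track=210.7°, groundspeed=84.5 kt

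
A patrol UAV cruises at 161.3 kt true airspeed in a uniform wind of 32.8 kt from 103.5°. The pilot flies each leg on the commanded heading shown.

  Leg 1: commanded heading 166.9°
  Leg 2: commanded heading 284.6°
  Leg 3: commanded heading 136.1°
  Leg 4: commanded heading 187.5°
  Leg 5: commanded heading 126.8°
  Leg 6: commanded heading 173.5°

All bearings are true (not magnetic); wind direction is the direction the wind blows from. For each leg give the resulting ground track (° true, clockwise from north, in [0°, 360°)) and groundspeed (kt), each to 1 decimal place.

Leg 1: track=178.2°, groundspeed=149.5 kt
Leg 2: track=284.4°, groundspeed=194.1 kt
Leg 3: track=143.6°, groundspeed=134.8 kt
Leg 4: track=199.2°, groundspeed=161.2 kt
Leg 5: track=132.4°, groundspeed=131.8 kt
Leg 6: track=185.1°, groundspeed=153.2 kt

Leg 1: heading 166.9°; drift +11.3° → track 178.2°, groundspeed 149.5 kt
Leg 2: heading 284.6°; drift -0.2° → track 284.4°, groundspeed 194.1 kt
Leg 3: heading 136.1°; drift +7.5° → track 143.6°, groundspeed 134.8 kt
Leg 4: heading 187.5°; drift +11.7° → track 199.2°, groundspeed 161.2 kt
Leg 5: heading 126.8°; drift +5.6° → track 132.4°, groundspeed 131.8 kt
Leg 6: heading 173.5°; drift +11.6° → track 185.1°, groundspeed 153.2 kt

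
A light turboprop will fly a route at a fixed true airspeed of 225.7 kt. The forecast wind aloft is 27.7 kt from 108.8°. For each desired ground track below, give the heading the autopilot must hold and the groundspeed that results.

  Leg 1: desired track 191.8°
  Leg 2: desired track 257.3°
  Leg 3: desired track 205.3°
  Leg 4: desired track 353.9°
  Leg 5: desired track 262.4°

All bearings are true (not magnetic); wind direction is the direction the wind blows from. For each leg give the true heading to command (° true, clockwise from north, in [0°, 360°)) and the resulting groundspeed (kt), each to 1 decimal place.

Leg 1: desired track 191.8°; wind correction -7.0° → command heading 184.8°, groundspeed 220.6 kt
Leg 2: desired track 257.3°; wind correction -3.7° → command heading 253.6°, groundspeed 248.9 kt
Leg 3: desired track 205.3°; wind correction -7.0° → command heading 198.3°, groundspeed 227.2 kt
Leg 4: desired track 353.9°; wind correction +6.4° → command heading 0.3°, groundspeed 236.0 kt
Leg 5: desired track 262.4°; wind correction -3.1° → command heading 259.3°, groundspeed 250.2 kt

Leg 1: heading=184.8°, groundspeed=220.6 kt
Leg 2: heading=253.6°, groundspeed=248.9 kt
Leg 3: heading=198.3°, groundspeed=227.2 kt
Leg 4: heading=0.3°, groundspeed=236.0 kt
Leg 5: heading=259.3°, groundspeed=250.2 kt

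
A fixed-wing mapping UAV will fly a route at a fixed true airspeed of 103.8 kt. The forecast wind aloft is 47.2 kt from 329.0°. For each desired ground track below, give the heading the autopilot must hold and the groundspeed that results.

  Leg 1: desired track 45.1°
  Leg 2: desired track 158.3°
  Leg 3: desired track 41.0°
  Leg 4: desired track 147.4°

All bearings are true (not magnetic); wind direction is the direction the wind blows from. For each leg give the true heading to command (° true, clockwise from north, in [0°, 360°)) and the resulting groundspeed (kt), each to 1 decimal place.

Leg 1: desired track 45.1°; wind correction -26.2° → command heading 18.9°, groundspeed 81.8 kt
Leg 2: desired track 158.3°; wind correction +4.2° → command heading 162.5°, groundspeed 150.1 kt
Leg 3: desired track 41.0°; wind correction -25.6° → command heading 15.4°, groundspeed 79.0 kt
Leg 4: desired track 147.4°; wind correction -0.7° → command heading 146.7°, groundspeed 151.0 kt

Leg 1: heading=18.9°, groundspeed=81.8 kt
Leg 2: heading=162.5°, groundspeed=150.1 kt
Leg 3: heading=15.4°, groundspeed=79.0 kt
Leg 4: heading=146.7°, groundspeed=151.0 kt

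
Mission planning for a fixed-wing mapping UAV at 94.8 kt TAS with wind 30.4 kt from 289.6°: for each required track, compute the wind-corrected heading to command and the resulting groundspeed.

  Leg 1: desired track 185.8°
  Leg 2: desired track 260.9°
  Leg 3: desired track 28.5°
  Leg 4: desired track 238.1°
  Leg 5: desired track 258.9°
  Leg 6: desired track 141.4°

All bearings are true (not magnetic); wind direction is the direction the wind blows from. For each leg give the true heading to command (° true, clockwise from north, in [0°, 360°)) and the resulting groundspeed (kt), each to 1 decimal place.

Leg 1: heading=203.9°, groundspeed=97.3 kt
Leg 2: heading=269.8°, groundspeed=67.0 kt
Leg 3: heading=10.0°, groundspeed=94.6 kt
Leg 4: heading=252.6°, groundspeed=72.8 kt
Leg 5: heading=268.3°, groundspeed=67.4 kt
Leg 6: heading=151.1°, groundspeed=119.3 kt

Leg 1: desired track 185.8°; wind correction +18.1° → command heading 203.9°, groundspeed 97.3 kt
Leg 2: desired track 260.9°; wind correction +8.9° → command heading 269.8°, groundspeed 67.0 kt
Leg 3: desired track 28.5°; wind correction -18.5° → command heading 10.0°, groundspeed 94.6 kt
Leg 4: desired track 238.1°; wind correction +14.5° → command heading 252.6°, groundspeed 72.8 kt
Leg 5: desired track 258.9°; wind correction +9.4° → command heading 268.3°, groundspeed 67.4 kt
Leg 6: desired track 141.4°; wind correction +9.7° → command heading 151.1°, groundspeed 119.3 kt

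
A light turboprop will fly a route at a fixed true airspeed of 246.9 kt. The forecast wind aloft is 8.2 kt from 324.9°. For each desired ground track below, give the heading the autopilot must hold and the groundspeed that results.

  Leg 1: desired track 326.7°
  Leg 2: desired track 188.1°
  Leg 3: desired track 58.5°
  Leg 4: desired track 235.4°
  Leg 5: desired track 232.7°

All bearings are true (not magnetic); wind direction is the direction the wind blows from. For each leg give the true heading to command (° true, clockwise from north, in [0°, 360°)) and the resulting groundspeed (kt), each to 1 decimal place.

Leg 1: desired track 326.7°; wind correction -0.1° → command heading 326.6°, groundspeed 238.7 kt
Leg 2: desired track 188.1°; wind correction +1.3° → command heading 189.4°, groundspeed 252.8 kt
Leg 3: desired track 58.5°; wind correction -1.9° → command heading 56.6°, groundspeed 247.3 kt
Leg 4: desired track 235.4°; wind correction +1.9° → command heading 237.3°, groundspeed 246.7 kt
Leg 5: desired track 232.7°; wind correction +1.9° → command heading 234.6°, groundspeed 247.1 kt

Leg 1: heading=326.6°, groundspeed=238.7 kt
Leg 2: heading=189.4°, groundspeed=252.8 kt
Leg 3: heading=56.6°, groundspeed=247.3 kt
Leg 4: heading=237.3°, groundspeed=246.7 kt
Leg 5: heading=234.6°, groundspeed=247.1 kt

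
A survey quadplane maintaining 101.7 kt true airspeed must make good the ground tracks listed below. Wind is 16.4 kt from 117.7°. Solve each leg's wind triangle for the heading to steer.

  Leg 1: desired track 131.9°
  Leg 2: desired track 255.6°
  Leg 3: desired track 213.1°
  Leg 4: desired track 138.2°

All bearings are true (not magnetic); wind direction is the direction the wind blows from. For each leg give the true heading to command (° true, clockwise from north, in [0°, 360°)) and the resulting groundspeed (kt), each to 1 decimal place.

Leg 1: heading=129.6°, groundspeed=85.7 kt
Leg 2: heading=249.4°, groundspeed=113.3 kt
Leg 3: heading=203.9°, groundspeed=101.9 kt
Leg 4: heading=135.0°, groundspeed=86.2 kt

Leg 1: desired track 131.9°; wind correction -2.3° → command heading 129.6°, groundspeed 85.7 kt
Leg 2: desired track 255.6°; wind correction -6.2° → command heading 249.4°, groundspeed 113.3 kt
Leg 3: desired track 213.1°; wind correction -9.2° → command heading 203.9°, groundspeed 101.9 kt
Leg 4: desired track 138.2°; wind correction -3.2° → command heading 135.0°, groundspeed 86.2 kt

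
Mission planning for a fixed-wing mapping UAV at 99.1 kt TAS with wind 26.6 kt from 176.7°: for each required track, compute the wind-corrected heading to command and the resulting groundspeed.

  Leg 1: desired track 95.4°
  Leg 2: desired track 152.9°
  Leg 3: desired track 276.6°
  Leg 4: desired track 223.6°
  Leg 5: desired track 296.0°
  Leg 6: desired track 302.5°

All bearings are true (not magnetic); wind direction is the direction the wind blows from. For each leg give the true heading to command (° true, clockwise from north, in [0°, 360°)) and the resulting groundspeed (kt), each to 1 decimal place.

Leg 1: desired track 95.4°; wind correction +15.4° → command heading 110.8°, groundspeed 91.5 kt
Leg 2: desired track 152.9°; wind correction +6.2° → command heading 159.1°, groundspeed 74.2 kt
Leg 3: desired track 276.6°; wind correction -15.3° → command heading 261.3°, groundspeed 100.1 kt
Leg 4: desired track 223.6°; wind correction -11.3° → command heading 212.3°, groundspeed 79.0 kt
Leg 5: desired track 296.0°; wind correction -13.5° → command heading 282.5°, groundspeed 109.4 kt
Leg 6: desired track 302.5°; wind correction -12.6° → command heading 289.9°, groundspeed 112.3 kt

Leg 1: heading=110.8°, groundspeed=91.5 kt
Leg 2: heading=159.1°, groundspeed=74.2 kt
Leg 3: heading=261.3°, groundspeed=100.1 kt
Leg 4: heading=212.3°, groundspeed=79.0 kt
Leg 5: heading=282.5°, groundspeed=109.4 kt
Leg 6: heading=289.9°, groundspeed=112.3 kt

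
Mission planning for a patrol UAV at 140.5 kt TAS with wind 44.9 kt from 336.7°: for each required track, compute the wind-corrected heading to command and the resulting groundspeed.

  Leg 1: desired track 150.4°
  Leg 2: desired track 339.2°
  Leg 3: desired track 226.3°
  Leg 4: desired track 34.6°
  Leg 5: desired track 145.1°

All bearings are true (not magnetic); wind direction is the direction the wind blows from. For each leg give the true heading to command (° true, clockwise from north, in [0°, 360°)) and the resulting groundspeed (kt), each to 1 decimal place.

Leg 1: desired track 150.4°; wind correction -2.0° → command heading 148.4°, groundspeed 185.0 kt
Leg 2: desired track 339.2°; wind correction -0.8° → command heading 338.4°, groundspeed 95.6 kt
Leg 3: desired track 226.3°; wind correction +17.4° → command heading 243.7°, groundspeed 149.7 kt
Leg 4: desired track 34.6°; wind correction -15.7° → command heading 18.9°, groundspeed 111.4 kt
Leg 5: desired track 145.1°; wind correction -3.7° → command heading 141.4°, groundspeed 184.2 kt

Leg 1: heading=148.4°, groundspeed=185.0 kt
Leg 2: heading=338.4°, groundspeed=95.6 kt
Leg 3: heading=243.7°, groundspeed=149.7 kt
Leg 4: heading=18.9°, groundspeed=111.4 kt
Leg 5: heading=141.4°, groundspeed=184.2 kt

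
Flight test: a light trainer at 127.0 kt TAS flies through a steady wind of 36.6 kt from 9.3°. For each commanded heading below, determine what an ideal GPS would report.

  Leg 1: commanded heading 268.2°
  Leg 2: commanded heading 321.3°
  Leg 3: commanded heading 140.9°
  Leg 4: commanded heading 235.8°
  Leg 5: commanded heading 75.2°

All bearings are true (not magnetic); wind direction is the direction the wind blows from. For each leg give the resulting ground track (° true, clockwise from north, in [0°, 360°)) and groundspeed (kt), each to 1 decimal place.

Leg 1: heading 268.2°; drift -15.0° → track 253.2°, groundspeed 138.8 kt
Leg 2: heading 321.3°; drift -14.9° → track 306.4°, groundspeed 106.1 kt
Leg 3: heading 140.9°; drift +10.3° → track 151.2°, groundspeed 153.8 kt
Leg 4: heading 235.8°; drift -9.9° → track 225.9°, groundspeed 154.5 kt
Leg 5: heading 75.2°; drift +16.6° → track 91.8°, groundspeed 116.9 kt

Leg 1: track=253.2°, groundspeed=138.8 kt
Leg 2: track=306.4°, groundspeed=106.1 kt
Leg 3: track=151.2°, groundspeed=153.8 kt
Leg 4: track=225.9°, groundspeed=154.5 kt
Leg 5: track=91.8°, groundspeed=116.9 kt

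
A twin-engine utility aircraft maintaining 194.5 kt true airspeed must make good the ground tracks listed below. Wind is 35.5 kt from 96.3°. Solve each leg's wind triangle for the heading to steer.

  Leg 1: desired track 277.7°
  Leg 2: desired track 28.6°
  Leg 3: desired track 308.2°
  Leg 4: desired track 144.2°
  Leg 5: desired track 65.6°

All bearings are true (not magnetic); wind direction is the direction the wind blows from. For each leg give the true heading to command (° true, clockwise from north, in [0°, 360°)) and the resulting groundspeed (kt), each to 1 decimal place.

Leg 1: desired track 277.7°; wind correction +0.3° → command heading 278.0°, groundspeed 230.0 kt
Leg 2: desired track 28.6°; wind correction +9.7° → command heading 38.3°, groundspeed 178.2 kt
Leg 3: desired track 308.2°; wind correction +5.5° → command heading 313.7°, groundspeed 223.7 kt
Leg 4: desired track 144.2°; wind correction -7.8° → command heading 136.4°, groundspeed 168.9 kt
Leg 5: desired track 65.6°; wind correction +5.3° → command heading 70.9°, groundspeed 163.1 kt

Leg 1: heading=278.0°, groundspeed=230.0 kt
Leg 2: heading=38.3°, groundspeed=178.2 kt
Leg 3: heading=313.7°, groundspeed=223.7 kt
Leg 4: heading=136.4°, groundspeed=168.9 kt
Leg 5: heading=70.9°, groundspeed=163.1 kt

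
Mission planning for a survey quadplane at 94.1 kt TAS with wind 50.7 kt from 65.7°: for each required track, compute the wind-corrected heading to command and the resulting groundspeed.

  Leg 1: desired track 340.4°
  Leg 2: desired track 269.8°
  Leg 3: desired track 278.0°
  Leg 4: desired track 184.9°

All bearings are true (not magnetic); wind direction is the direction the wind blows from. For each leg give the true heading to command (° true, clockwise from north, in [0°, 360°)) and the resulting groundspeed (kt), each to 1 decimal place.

Leg 1: heading=12.9°, groundspeed=75.2 kt
Leg 2: heading=282.5°, groundspeed=138.1 kt
Leg 3: heading=294.7°, groundspeed=133.0 kt
Leg 4: heading=156.8°, groundspeed=107.8 kt

Leg 1: desired track 340.4°; wind correction +32.5° → command heading 12.9°, groundspeed 75.2 kt
Leg 2: desired track 269.8°; wind correction +12.7° → command heading 282.5°, groundspeed 138.1 kt
Leg 3: desired track 278.0°; wind correction +16.7° → command heading 294.7°, groundspeed 133.0 kt
Leg 4: desired track 184.9°; wind correction -28.1° → command heading 156.8°, groundspeed 107.8 kt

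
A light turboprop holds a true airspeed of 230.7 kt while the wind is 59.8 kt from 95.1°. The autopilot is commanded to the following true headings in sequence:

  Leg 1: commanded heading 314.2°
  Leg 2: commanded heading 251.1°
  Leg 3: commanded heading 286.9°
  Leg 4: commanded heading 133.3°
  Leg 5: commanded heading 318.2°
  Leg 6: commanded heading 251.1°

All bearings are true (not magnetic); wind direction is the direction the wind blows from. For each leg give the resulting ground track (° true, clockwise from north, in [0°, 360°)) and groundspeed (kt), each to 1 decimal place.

Leg 1: track=306.4°, groundspeed=279.7 kt
Leg 2: track=256.0°, groundspeed=286.4 kt
Leg 3: track=284.5°, groundspeed=289.5 kt
Leg 4: track=144.7°, groundspeed=187.4 kt
Leg 5: track=309.7°, groundspeed=277.4 kt
Leg 6: track=256.0°, groundspeed=286.4 kt

Leg 1: heading 314.2°; drift -7.8° → track 306.4°, groundspeed 279.7 kt
Leg 2: heading 251.1°; drift +4.9° → track 256.0°, groundspeed 286.4 kt
Leg 3: heading 286.9°; drift -2.4° → track 284.5°, groundspeed 289.5 kt
Leg 4: heading 133.3°; drift +11.4° → track 144.7°, groundspeed 187.4 kt
Leg 5: heading 318.2°; drift -8.5° → track 309.7°, groundspeed 277.4 kt
Leg 6: heading 251.1°; drift +4.9° → track 256.0°, groundspeed 286.4 kt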